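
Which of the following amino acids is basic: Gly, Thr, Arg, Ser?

The basic amino acids are Lys (K), Arg (R), and His (H).
Of the listed options, only Arg belongs to this group.

Arg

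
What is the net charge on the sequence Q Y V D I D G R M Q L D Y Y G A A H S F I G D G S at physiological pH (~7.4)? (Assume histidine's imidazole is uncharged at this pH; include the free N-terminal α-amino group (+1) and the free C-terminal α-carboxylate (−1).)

-3

At pH ~7.4 the Lys and Arg side chains are protonated (+1), the Asp and Glu side chains are deprotonated (−1), and with His taken as neutral all other side chains carry no charge.
Positive (K, R): R8 → +1.
Negative (D, E): D4, D6, D12, D23 → −4.
The N-terminus (+1) and C-terminus (−1) cancel.
Net charge = (+1) + (−4) = −3.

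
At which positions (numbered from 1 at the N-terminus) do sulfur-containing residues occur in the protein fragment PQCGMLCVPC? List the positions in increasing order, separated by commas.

3, 5, 7, 10

The sulfur-bearing residues are cysteine (–SH) and methionine (–S–CH₃).
Matching residues: C3, M5, C7, C10.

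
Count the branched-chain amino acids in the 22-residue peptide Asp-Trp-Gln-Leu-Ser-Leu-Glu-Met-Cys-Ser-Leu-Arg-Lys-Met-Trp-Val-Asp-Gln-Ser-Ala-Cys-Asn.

4

V, L, and I make up the branched-chain aliphatic group.
Matching residues: Leu4, Leu6, Leu11, Val16.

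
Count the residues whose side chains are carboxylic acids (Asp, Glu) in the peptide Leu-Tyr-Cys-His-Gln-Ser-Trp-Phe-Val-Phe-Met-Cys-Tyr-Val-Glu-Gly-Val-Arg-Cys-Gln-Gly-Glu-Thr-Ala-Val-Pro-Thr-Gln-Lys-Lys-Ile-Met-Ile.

Matching residues: Glu15, Glu22.

2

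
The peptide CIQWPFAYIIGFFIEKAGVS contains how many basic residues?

1

K, R, and H are the three residues with basic side chains (ε-amine, guanidinium, and imidazole respectively).
Matching residues: K16.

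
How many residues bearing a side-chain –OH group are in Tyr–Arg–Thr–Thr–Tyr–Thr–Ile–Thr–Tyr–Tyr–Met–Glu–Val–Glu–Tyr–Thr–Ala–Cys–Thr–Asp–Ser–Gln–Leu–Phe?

12

The –OH-bearing residues are Ser, Thr (aliphatic alcohols), and Tyr (phenol).
Matching residues: Tyr1, Thr3, Thr4, Tyr5, Thr6, Thr8, Tyr9, Tyr10, Tyr15, Thr16, Thr19, Ser21.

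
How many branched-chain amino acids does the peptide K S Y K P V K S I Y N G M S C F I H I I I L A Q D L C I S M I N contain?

V, L, and I make up the branched-chain aliphatic group.
Matching residues: V6, I9, I17, I19, I20, I21, L22, L26, I28, I31.

10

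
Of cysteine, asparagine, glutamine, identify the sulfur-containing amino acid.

cysteine

The sulfur-bearing residues are cysteine (–SH) and methionine (–S–CH₃).
Of the listed options, only cysteine belongs to this group.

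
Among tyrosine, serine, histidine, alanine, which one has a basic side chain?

K, R, and H are the three residues with basic side chains (ε-amine, guanidinium, and imidazole respectively).
Of the listed options, only histidine belongs to this group.

histidine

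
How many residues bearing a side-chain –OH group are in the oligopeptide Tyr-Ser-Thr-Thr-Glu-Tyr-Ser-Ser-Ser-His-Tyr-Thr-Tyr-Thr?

12

The –OH-bearing residues are Ser, Thr (aliphatic alcohols), and Tyr (phenol).
Matching residues: Tyr1, Ser2, Thr3, Thr4, Tyr6, Ser7, Ser8, Ser9, Tyr11, Thr12, Tyr13, Thr14.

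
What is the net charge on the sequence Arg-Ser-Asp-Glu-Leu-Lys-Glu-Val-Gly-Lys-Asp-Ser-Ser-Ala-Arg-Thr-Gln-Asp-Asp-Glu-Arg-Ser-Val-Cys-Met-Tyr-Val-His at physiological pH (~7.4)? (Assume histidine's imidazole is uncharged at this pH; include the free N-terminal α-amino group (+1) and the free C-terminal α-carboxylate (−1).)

Near pH 7.4, K and R contribute +1 each, D and E contribute −1 each, and every other side chain (His included, as stated) is uncharged.
Positive (K, R): Arg1, Lys6, Lys10, Arg15, Arg21 → +5.
Negative (D, E): Asp3, Glu4, Glu7, Asp11, Asp18, Asp19, Glu20 → −7.
The N-terminus (+1) and C-terminus (−1) cancel.
Net charge = (+5) + (−7) = −2.

-2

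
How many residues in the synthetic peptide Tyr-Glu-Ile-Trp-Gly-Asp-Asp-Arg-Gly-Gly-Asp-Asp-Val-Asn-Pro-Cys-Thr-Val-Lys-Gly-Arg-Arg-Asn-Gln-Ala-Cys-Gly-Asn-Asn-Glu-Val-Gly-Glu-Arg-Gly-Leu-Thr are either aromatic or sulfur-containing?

4

Aromatic: F, W, Y. Sulfur-containing: C, M.
Aromatic residues here: Tyr1, Trp4 (2).
Sulfur-containing residues here: Cys16, Cys26 (2).
The two groups share no amino acid, so total = 2 + 2 = 4.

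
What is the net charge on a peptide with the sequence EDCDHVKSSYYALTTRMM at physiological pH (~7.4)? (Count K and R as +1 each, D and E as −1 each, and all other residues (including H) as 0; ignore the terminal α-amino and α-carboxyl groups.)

Positive (K, R): K7, R16 → +2.
Negative (D, E): E1, D2, D4 → −3.
Net charge = (+2) + (−3) = −1.

-1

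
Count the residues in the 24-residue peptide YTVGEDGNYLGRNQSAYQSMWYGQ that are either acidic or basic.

Acidic: D, E. Basic: H, K, R.
Acidic residues here: E5, D6 (2).
Basic residues here: R12 (1).
The two groups share no amino acid, so total = 2 + 1 = 3.

3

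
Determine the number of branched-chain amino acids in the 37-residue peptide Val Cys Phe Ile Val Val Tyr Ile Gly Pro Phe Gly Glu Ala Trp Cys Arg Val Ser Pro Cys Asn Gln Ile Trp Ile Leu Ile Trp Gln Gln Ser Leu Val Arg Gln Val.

The BCAAs are Val, Leu, and Ile — aliphatic side chains with a branch point.
Matching residues: Val1, Ile4, Val5, Val6, Ile8, Val18, Ile24, Ile26, Leu27, Ile28, Leu33, Val34, Val37.

13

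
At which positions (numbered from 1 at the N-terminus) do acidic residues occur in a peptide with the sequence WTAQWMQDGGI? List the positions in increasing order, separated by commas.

8

Only D (aspartate) and E (glutamate) carry a side-chain carboxylic acid.
Matching residues: D8.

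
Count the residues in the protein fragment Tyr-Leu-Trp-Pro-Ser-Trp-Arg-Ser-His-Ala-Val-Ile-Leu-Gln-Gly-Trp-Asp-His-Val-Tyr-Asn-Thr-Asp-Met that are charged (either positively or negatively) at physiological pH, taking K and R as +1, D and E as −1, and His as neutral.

3

Charged side chains at pH ~7.4: K, R (positive); D, E (negative).
Matching residues: Arg7, Asp17, Asp23.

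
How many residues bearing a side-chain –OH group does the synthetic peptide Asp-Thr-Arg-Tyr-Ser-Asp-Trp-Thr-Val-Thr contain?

S, T, and Y are the three residues with a side-chain hydroxyl.
Matching residues: Thr2, Tyr4, Ser5, Thr8, Thr10.

5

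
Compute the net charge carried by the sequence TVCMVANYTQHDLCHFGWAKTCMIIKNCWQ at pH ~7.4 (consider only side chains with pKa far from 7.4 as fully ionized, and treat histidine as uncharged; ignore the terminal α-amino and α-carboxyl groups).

The side chains ionized at physiological pH are Lys/Arg (+1) and Asp/Glu (−1); with His treated as neutral, nothing else contributes.
Positive (K, R): K20, K26 → +2.
Negative (D, E): D12 → −1.
Net charge = (+2) + (−1) = +1.

+1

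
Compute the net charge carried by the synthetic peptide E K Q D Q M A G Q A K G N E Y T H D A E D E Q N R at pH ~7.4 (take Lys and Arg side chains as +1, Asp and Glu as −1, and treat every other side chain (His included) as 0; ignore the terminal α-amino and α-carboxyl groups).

Positive (K, R): K2, K11, R25 → +3.
Negative (D, E): E1, D4, E14, D18, E20, D21, E22 → −7.
Net charge = (+3) + (−7) = −4.

-4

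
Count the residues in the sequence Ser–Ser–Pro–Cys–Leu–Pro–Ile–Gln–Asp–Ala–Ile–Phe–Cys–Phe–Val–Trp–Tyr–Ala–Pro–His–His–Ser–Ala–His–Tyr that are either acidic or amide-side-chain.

2

Acidic: D, E. Amide-side-chain: N, Q.
Acidic residues here: Asp9 (1).
Amide-side-chain residues here: Gln8 (1).
The two groups share no amino acid, so total = 1 + 1 = 2.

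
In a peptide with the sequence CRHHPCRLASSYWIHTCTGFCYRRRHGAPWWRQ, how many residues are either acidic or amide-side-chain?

Acidic: D, E. Amide-side-chain: N, Q.
Acidic residues here: none (0).
Amide-side-chain residues here: Q33 (1).
The two groups share no amino acid, so total = 0 + 1 = 1.

1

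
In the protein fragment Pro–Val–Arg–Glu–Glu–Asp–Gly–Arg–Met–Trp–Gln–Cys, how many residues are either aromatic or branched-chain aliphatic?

2

Aromatic: F, W, Y. Branched-chain aliphatic: I, L, V.
Aromatic residues here: Trp10 (1).
Branched-chain aliphatic residues here: Val2 (1).
The two groups share no amino acid, so total = 1 + 1 = 2.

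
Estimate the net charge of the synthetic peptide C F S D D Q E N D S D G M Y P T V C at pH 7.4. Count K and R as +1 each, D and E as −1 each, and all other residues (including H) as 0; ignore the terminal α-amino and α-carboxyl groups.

-5

Positive (K, R): none → +0.
Negative (D, E): D4, D5, E7, D9, D11 → −5.
Net charge = (+0) + (−5) = −5.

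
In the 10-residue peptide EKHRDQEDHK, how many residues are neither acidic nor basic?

1

Acidic: D, E. Basic: K, R, H. All other residues are neither.
Matching residues: Q6.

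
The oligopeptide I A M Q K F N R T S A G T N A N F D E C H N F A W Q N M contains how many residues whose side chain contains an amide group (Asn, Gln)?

7

Matching residues: Q4, N7, N14, N16, N22, Q26, N27.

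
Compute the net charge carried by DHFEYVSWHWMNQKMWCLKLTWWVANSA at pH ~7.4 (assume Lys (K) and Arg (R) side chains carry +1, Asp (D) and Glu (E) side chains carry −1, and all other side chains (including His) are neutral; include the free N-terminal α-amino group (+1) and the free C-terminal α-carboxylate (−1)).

0

Positive (K, R): K14, K19 → +2.
Negative (D, E): D1, E4 → −2.
The N-terminus (+1) and C-terminus (−1) cancel.
Net charge = (+2) + (−2) = 0.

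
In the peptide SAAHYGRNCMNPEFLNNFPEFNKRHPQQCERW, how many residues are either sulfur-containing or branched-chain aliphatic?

Sulfur-containing: C, M. Branched-chain aliphatic: I, L, V.
Sulfur-containing residues here: C9, M10, C29 (3).
Branched-chain aliphatic residues here: L15 (1).
The two groups share no amino acid, so total = 3 + 1 = 4.

4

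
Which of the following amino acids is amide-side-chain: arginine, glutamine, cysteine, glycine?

Asparagine (N) and glutamine (Q) have uncharged amide side chains.
Of the listed options, only glutamine belongs to this group.

glutamine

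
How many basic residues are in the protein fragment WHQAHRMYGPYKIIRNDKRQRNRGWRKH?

12

K, R, and H are the three residues with basic side chains (ε-amine, guanidinium, and imidazole respectively).
Matching residues: H2, H5, R6, K12, R15, K18, R19, R21, R23, R26, K27, H28.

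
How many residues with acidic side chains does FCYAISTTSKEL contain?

Only D (aspartate) and E (glutamate) carry a side-chain carboxylic acid.
Matching residues: E11.

1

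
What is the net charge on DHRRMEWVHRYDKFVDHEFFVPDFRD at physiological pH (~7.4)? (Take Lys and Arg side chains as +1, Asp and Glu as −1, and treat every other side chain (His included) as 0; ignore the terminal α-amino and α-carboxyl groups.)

Positive (K, R): R3, R4, R10, K13, R25 → +5.
Negative (D, E): D1, E6, D12, D16, E18, D23, D26 → −7.
Net charge = (+5) + (−7) = −2.

-2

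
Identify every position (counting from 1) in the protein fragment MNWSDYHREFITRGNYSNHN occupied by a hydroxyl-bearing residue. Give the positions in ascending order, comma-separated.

4, 6, 12, 16, 17

The –OH-bearing residues are Ser, Thr (aliphatic alcohols), and Tyr (phenol).
Matching residues: S4, Y6, T12, Y16, S17.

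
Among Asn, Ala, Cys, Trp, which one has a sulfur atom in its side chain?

Cys

The sulfur-bearing residues are cysteine (–SH) and methionine (–S–CH₃).
Of the listed options, only Cys belongs to this group.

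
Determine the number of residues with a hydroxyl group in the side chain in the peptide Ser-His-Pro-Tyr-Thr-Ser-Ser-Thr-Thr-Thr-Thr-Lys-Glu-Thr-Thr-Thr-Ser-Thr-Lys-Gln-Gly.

14

Serine (S), threonine (T), and tyrosine (Y) each carry a hydroxyl group on the side chain.
Matching residues: Ser1, Tyr4, Thr5, Ser6, Ser7, Thr8, Thr9, Thr10, Thr11, Thr14, Thr15, Thr16, Ser17, Thr18.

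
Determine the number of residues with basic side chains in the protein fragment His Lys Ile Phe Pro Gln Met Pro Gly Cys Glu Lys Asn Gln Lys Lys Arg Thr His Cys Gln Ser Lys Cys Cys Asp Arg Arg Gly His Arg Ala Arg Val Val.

13

The basic amino acids are Lys (K), Arg (R), and His (H).
Matching residues: His1, Lys2, Lys12, Lys15, Lys16, Arg17, His19, Lys23, Arg27, Arg28, His30, Arg31, Arg33.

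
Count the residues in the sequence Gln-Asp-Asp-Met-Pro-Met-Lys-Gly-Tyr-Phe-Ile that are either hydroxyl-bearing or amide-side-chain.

Hydroxyl-bearing: S, T, Y. Amide-side-chain: N, Q.
Hydroxyl-bearing residues here: Tyr9 (1).
Amide-side-chain residues here: Gln1 (1).
The two groups share no amino acid, so total = 1 + 1 = 2.

2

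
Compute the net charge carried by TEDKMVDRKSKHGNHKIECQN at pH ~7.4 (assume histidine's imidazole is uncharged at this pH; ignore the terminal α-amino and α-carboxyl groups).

+1

At pH ~7.4 the Lys and Arg side chains are protonated (+1), the Asp and Glu side chains are deprotonated (−1), and with His taken as neutral all other side chains carry no charge.
Positive (K, R): K4, R8, K9, K11, K16 → +5.
Negative (D, E): E2, D3, D7, E18 → −4.
Net charge = (+5) + (−4) = +1.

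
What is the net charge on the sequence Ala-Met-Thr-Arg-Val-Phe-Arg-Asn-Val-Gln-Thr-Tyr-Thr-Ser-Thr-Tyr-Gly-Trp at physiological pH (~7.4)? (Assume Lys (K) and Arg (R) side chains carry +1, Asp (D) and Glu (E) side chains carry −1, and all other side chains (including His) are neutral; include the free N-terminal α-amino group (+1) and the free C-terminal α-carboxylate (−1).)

Positive (K, R): Arg4, Arg7 → +2.
Negative (D, E): none → −0.
The N-terminus (+1) and C-terminus (−1) cancel.
Net charge = (+2) + (−0) = +2.

+2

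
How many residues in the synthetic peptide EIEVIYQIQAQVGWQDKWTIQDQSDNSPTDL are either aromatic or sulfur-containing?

Aromatic: F, W, Y. Sulfur-containing: C, M.
Aromatic residues here: Y6, W14, W18 (3).
Sulfur-containing residues here: none (0).
The two groups share no amino acid, so total = 3 + 0 = 3.

3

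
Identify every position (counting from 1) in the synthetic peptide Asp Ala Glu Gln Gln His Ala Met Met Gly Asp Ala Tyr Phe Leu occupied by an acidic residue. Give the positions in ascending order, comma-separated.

1, 3, 11

Matching residues: Asp1, Glu3, Asp11.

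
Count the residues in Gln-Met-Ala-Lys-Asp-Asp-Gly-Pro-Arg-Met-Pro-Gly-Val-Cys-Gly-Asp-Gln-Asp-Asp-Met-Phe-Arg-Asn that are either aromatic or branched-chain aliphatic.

Aromatic: F, W, Y. Branched-chain aliphatic: I, L, V.
Aromatic residues here: Phe21 (1).
Branched-chain aliphatic residues here: Val13 (1).
The two groups share no amino acid, so total = 1 + 1 = 2.

2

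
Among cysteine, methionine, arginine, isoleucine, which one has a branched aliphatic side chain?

isoleucine

Valine (V), leucine (L), and isoleucine (I) are the branched-chain amino acids.
Of the listed options, only isoleucine belongs to this group.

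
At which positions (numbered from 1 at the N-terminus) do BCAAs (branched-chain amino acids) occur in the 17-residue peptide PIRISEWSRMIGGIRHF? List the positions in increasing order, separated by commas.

2, 4, 11, 14

The BCAAs are Val, Leu, and Ile — aliphatic side chains with a branch point.
Matching residues: I2, I4, I11, I14.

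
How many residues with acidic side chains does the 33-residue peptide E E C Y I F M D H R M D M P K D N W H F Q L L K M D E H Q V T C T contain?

7

Aspartate (D) and glutamate (E) have carboxylic-acid side chains and are the acidic amino acids.
Matching residues: E1, E2, D8, D12, D16, D26, E27.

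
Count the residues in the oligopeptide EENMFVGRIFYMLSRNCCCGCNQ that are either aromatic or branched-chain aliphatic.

Aromatic: F, W, Y. Branched-chain aliphatic: I, L, V.
Aromatic residues here: F5, F10, Y11 (3).
Branched-chain aliphatic residues here: V6, I9, L13 (3).
The two groups share no amino acid, so total = 3 + 3 = 6.

6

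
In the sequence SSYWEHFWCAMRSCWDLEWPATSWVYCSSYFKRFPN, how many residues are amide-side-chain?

1

Asparagine (N) and glutamine (Q) have uncharged amide side chains.
Matching residues: N36.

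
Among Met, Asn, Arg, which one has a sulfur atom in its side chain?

Cysteine (C, thiol) and methionine (M, thioether) are the two sulfur-containing amino acids.
Of the listed options, only Met belongs to this group.

Met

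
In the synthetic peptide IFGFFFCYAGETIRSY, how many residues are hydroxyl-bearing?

4

The –OH-bearing residues are Ser, Thr (aliphatic alcohols), and Tyr (phenol).
Matching residues: Y8, T12, S15, Y16.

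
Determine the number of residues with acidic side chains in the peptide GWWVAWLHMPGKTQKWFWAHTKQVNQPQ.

Only D (aspartate) and E (glutamate) carry a side-chain carboxylic acid.
None of the 28 residues belong to this group.

0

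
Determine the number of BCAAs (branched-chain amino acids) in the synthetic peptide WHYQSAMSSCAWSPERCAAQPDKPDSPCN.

Valine (V), leucine (L), and isoleucine (I) are the branched-chain amino acids.
None of the 29 residues belong to this group.

0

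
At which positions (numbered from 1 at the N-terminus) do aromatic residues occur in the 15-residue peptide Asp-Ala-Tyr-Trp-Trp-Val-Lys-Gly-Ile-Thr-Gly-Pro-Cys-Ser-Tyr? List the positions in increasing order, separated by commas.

3, 4, 5, 15

Phenylalanine (F), tryptophan (W), and tyrosine (Y) have aromatic ring side chains.
Matching residues: Tyr3, Trp4, Trp5, Tyr15.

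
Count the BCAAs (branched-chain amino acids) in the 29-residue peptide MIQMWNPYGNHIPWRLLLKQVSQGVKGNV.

8

The BCAAs are Val, Leu, and Ile — aliphatic side chains with a branch point.
Matching residues: I2, I12, L16, L17, L18, V21, V25, V29.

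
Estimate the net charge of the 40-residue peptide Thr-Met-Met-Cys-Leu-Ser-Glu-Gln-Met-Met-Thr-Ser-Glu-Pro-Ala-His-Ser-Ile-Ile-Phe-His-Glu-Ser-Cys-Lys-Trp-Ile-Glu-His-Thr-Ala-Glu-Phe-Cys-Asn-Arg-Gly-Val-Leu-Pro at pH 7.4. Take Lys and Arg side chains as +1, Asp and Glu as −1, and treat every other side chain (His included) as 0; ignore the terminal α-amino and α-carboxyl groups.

-3

Positive (K, R): Lys25, Arg36 → +2.
Negative (D, E): Glu7, Glu13, Glu22, Glu28, Glu32 → −5.
Net charge = (+2) + (−5) = −3.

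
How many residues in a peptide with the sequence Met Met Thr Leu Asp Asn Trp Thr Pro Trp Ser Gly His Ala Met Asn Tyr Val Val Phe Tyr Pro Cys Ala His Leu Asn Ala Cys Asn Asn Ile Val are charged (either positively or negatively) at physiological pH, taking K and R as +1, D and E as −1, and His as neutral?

Charged side chains at pH ~7.4: K, R (positive); D, E (negative).
Matching residues: Asp5.

1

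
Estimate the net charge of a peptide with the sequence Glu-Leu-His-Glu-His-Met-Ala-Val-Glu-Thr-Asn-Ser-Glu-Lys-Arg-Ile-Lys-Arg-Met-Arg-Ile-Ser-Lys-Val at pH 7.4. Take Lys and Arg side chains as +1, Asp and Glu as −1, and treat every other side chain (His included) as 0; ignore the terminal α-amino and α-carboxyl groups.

Positive (K, R): Lys14, Arg15, Lys17, Arg18, Arg20, Lys23 → +6.
Negative (D, E): Glu1, Glu4, Glu9, Glu13 → −4.
Net charge = (+6) + (−4) = +2.

+2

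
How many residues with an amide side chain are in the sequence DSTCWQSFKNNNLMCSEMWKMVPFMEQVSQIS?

The amide-side-chain residues are Asn (N) and Gln (Q).
Matching residues: Q6, N10, N11, N12, Q27, Q30.

6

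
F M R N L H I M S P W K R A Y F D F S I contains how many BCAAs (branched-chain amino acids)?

V, L, and I make up the branched-chain aliphatic group.
Matching residues: L5, I7, I20.

3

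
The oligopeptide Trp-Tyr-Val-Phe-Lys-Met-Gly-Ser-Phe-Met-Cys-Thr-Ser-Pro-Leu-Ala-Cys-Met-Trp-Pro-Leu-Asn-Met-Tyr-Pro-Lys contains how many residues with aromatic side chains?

The aromatic amino acids are Phe (F, benzyl), Trp (W, indole), and Tyr (Y, phenol).
Matching residues: Trp1, Tyr2, Phe4, Phe9, Trp19, Tyr24.

6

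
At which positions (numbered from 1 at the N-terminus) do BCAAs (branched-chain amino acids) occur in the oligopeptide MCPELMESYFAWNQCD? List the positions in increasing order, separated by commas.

5

Valine (V), leucine (L), and isoleucine (I) are the branched-chain amino acids.
Matching residues: L5.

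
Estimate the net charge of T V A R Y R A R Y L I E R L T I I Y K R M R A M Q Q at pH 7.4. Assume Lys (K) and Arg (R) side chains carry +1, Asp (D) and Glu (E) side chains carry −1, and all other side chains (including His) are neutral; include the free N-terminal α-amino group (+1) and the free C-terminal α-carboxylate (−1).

Positive (K, R): R4, R6, R8, R13, K19, R20, R22 → +7.
Negative (D, E): E12 → −1.
The N-terminus (+1) and C-terminus (−1) cancel.
Net charge = (+7) + (−1) = +6.

+6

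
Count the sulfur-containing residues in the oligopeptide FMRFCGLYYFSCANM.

4

Cysteine (C, thiol) and methionine (M, thioether) are the two sulfur-containing amino acids.
Matching residues: M2, C5, C12, M15.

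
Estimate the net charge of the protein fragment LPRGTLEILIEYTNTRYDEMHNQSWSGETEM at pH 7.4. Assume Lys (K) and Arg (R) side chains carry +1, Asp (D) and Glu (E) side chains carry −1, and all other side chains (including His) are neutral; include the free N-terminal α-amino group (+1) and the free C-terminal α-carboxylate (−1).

Positive (K, R): R3, R16 → +2.
Negative (D, E): E7, E11, D18, E19, E28, E30 → −6.
The N-terminus (+1) and C-terminus (−1) cancel.
Net charge = (+2) + (−6) = −4.

-4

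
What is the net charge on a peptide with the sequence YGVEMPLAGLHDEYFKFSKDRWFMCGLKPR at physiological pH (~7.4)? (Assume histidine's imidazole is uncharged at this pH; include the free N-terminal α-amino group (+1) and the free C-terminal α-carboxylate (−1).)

+1

The side chains ionized at physiological pH are Lys/Arg (+1) and Asp/Glu (−1); with His treated as neutral, nothing else contributes.
Positive (K, R): K16, K19, R21, K28, R30 → +5.
Negative (D, E): E4, D12, E13, D20 → −4.
The N-terminus (+1) and C-terminus (−1) cancel.
Net charge = (+5) + (−4) = +1.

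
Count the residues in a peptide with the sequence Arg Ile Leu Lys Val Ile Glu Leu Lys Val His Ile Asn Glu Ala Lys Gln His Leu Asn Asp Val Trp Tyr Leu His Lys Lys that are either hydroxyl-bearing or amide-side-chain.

Hydroxyl-bearing: S, T, Y. Amide-side-chain: N, Q.
Hydroxyl-bearing residues here: Tyr24 (1).
Amide-side-chain residues here: Asn13, Gln17, Asn20 (3).
The two groups share no amino acid, so total = 1 + 3 = 4.

4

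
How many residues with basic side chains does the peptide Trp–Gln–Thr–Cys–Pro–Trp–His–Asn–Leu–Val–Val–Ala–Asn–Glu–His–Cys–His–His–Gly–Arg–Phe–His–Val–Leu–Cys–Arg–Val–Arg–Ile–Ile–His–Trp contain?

K, R, and H are the three residues with basic side chains (ε-amine, guanidinium, and imidazole respectively).
Matching residues: His7, His15, His17, His18, Arg20, His22, Arg26, Arg28, His31.

9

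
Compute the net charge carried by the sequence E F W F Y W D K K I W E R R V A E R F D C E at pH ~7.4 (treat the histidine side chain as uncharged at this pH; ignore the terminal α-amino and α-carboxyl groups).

Near pH 7.4, K and R contribute +1 each, D and E contribute −1 each, and every other side chain (His included, as stated) is uncharged.
Positive (K, R): K8, K9, R13, R14, R18 → +5.
Negative (D, E): E1, D7, E12, E17, D20, E22 → −6.
Net charge = (+5) + (−6) = −1.

-1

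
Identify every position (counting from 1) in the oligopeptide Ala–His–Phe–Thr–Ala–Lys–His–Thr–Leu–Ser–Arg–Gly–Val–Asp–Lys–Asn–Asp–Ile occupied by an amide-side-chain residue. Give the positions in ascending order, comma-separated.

Asparagine (N) and glutamine (Q) have uncharged amide side chains.
Matching residues: Asn16.

16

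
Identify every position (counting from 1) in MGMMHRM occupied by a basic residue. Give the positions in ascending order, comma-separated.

K, R, and H are the three residues with basic side chains (ε-amine, guanidinium, and imidazole respectively).
Matching residues: H5, R6.

5, 6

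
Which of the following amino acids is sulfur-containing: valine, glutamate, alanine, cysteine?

Cysteine (C, thiol) and methionine (M, thioether) are the two sulfur-containing amino acids.
Of the listed options, only cysteine belongs to this group.

cysteine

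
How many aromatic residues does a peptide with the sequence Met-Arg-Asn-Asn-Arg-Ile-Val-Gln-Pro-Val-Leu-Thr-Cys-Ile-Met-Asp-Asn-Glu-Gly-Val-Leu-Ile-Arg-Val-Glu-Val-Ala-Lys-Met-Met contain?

The aromatic amino acids are Phe (F, benzyl), Trp (W, indole), and Tyr (Y, phenol).
None of the 30 residues belong to this group.

0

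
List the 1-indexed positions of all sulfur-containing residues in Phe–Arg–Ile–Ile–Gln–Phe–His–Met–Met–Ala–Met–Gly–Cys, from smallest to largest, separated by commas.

Only Cys (C) and Met (M) have a sulfur atom in the side chain.
Matching residues: Met8, Met9, Met11, Cys13.

8, 9, 11, 13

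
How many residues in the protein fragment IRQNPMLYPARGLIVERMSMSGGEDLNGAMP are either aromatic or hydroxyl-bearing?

Aromatic: F, W, Y. Hydroxyl-bearing: S, T, Y.
Aromatic residues here: Y8 (1).
Hydroxyl-bearing residues here: Y8, S19, S21 (3).
Y is in both groups, so the 1 Y residue must not be double-counted.
Total = 1 + 3 − 1 = 3.

3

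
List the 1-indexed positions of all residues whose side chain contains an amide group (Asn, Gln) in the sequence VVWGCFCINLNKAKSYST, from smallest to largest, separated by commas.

9, 11

Matching residues: N9, N11.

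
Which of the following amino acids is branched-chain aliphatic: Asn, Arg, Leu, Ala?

Leu

V, L, and I make up the branched-chain aliphatic group.
Of the listed options, only Leu belongs to this group.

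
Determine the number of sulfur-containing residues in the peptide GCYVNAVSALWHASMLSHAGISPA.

Only Cys (C) and Met (M) have a sulfur atom in the side chain.
Matching residues: C2, M15.

2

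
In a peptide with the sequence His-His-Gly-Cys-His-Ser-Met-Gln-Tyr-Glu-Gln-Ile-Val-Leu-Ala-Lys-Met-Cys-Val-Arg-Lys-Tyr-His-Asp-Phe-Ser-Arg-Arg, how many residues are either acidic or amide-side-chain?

4

Acidic: D, E. Amide-side-chain: N, Q.
Acidic residues here: Glu10, Asp24 (2).
Amide-side-chain residues here: Gln8, Gln11 (2).
The two groups share no amino acid, so total = 2 + 2 = 4.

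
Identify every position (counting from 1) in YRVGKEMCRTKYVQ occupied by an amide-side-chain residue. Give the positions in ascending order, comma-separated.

14

The amide-side-chain residues are Asn (N) and Gln (Q).
Matching residues: Q14.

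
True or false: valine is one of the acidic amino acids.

The acidic residues are Asp (D) and Glu (E), whose side chains end in a carboxylate group.
Valine is not in this group.

False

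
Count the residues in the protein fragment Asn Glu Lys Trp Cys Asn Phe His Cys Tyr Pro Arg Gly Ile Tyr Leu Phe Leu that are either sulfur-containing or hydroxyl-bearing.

Sulfur-containing: C, M. Hydroxyl-bearing: S, T, Y.
Sulfur-containing residues here: Cys5, Cys9 (2).
Hydroxyl-bearing residues here: Tyr10, Tyr15 (2).
The two groups share no amino acid, so total = 2 + 2 = 4.

4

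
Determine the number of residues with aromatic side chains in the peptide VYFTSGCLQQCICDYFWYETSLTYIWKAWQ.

Phenylalanine (F), tryptophan (W), and tyrosine (Y) have aromatic ring side chains.
Matching residues: Y2, F3, Y15, F16, W17, Y18, Y24, W26, W29.

9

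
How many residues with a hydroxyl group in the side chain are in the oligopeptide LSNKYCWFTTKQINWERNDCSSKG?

Serine (S), threonine (T), and tyrosine (Y) each carry a hydroxyl group on the side chain.
Matching residues: S2, Y5, T9, T10, S21, S22.

6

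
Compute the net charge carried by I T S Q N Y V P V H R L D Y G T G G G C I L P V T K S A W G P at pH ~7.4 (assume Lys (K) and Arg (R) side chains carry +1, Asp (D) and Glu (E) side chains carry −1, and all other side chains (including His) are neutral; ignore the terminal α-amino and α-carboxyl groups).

+1

Positive (K, R): R11, K26 → +2.
Negative (D, E): D13 → −1.
Net charge = (+2) + (−1) = +1.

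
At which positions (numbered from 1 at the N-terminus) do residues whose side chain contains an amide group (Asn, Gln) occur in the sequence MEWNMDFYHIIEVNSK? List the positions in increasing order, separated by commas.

Matching residues: N4, N14.

4, 14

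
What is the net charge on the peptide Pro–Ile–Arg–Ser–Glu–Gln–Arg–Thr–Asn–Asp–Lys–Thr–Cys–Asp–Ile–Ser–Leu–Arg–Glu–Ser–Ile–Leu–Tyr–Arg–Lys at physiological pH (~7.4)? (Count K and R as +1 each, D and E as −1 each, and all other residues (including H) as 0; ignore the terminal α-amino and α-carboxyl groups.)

Positive (K, R): Arg3, Arg7, Lys11, Arg18, Arg24, Lys25 → +6.
Negative (D, E): Glu5, Asp10, Asp14, Glu19 → −4.
Net charge = (+6) + (−4) = +2.

+2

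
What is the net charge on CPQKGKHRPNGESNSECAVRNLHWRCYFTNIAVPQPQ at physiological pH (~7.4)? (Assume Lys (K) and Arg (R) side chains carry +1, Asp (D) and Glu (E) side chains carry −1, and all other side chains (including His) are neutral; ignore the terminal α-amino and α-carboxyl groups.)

Positive (K, R): K4, K6, R8, R20, R25 → +5.
Negative (D, E): E12, E16 → −2.
Net charge = (+5) + (−2) = +3.

+3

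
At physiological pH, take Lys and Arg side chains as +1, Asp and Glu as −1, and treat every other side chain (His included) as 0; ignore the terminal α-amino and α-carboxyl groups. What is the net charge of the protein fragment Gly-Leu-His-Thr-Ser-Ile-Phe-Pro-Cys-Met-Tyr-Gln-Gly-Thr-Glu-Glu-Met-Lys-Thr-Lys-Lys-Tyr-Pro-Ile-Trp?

+1

Positive (K, R): Lys18, Lys20, Lys21 → +3.
Negative (D, E): Glu15, Glu16 → −2.
Net charge = (+3) + (−2) = +1.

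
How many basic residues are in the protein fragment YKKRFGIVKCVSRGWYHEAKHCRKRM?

K, R, and H are the three residues with basic side chains (ε-amine, guanidinium, and imidazole respectively).
Matching residues: K2, K3, R4, K9, R13, H17, K20, H21, R23, K24, R25.

11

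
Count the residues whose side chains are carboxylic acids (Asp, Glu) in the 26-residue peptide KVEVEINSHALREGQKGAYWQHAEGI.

Matching residues: E3, E5, E13, E24.

4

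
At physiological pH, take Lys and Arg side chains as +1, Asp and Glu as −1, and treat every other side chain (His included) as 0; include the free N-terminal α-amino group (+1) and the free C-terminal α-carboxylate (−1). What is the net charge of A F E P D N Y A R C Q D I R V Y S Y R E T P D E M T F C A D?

Positive (K, R): R9, R14, R19 → +3.
Negative (D, E): E3, D5, D12, E20, D23, E24, D30 → −7.
The N-terminus (+1) and C-terminus (−1) cancel.
Net charge = (+3) + (−7) = −4.

-4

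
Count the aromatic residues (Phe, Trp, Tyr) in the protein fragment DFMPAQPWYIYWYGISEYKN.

Matching residues: F2, W8, Y9, Y11, W12, Y13, Y18.

7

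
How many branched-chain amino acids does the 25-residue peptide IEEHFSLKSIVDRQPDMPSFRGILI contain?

The BCAAs are Val, Leu, and Ile — aliphatic side chains with a branch point.
Matching residues: I1, L7, I10, V11, I23, L24, I25.

7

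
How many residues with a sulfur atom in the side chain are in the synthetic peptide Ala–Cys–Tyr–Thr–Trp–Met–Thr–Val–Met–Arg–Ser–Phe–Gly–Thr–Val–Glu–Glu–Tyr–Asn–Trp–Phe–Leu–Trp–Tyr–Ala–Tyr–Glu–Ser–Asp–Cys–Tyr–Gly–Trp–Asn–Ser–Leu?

4

Cysteine (C, thiol) and methionine (M, thioether) are the two sulfur-containing amino acids.
Matching residues: Cys2, Met6, Met9, Cys30.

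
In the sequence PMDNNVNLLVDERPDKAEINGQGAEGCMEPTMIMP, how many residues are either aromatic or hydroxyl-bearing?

1

Aromatic: F, W, Y. Hydroxyl-bearing: S, T, Y.
Aromatic residues here: none (0).
Hydroxyl-bearing residues here: T31 (1).
(Y belongs to both groups, but none appear in this sequence.) Total = 0 + 1 = 1.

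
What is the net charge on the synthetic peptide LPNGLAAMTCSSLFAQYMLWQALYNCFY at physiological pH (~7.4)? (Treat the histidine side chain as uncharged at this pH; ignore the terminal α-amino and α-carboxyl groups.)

0

At pH ~7.4 the Lys and Arg side chains are protonated (+1), the Asp and Glu side chains are deprotonated (−1), and with His taken as neutral all other side chains carry no charge.
Positive (K, R): none → +0.
Negative (D, E): none → −0.
Net charge = (+0) + (−0) = 0.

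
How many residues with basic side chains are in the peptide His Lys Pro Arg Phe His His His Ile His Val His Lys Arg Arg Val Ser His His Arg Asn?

The basic amino acids are Lys (K), Arg (R), and His (H).
Matching residues: His1, Lys2, Arg4, His6, His7, His8, His10, His12, Lys13, Arg14, Arg15, His18, His19, Arg20.

14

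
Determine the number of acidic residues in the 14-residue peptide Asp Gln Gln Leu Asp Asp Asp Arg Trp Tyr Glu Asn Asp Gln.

6

The acidic residues are Asp (D) and Glu (E), whose side chains end in a carboxylate group.
Matching residues: Asp1, Asp5, Asp6, Asp7, Glu11, Asp13.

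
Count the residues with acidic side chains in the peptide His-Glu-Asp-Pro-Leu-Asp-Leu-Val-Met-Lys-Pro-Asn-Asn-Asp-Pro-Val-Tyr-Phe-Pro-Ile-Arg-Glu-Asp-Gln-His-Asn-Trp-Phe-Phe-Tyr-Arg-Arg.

6

Aspartate (D) and glutamate (E) have carboxylic-acid side chains and are the acidic amino acids.
Matching residues: Glu2, Asp3, Asp6, Asp14, Glu22, Asp23.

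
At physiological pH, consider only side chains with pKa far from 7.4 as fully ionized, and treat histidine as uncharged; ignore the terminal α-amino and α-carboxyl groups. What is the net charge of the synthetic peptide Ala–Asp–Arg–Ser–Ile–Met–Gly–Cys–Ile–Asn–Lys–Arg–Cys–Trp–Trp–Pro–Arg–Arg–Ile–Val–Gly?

Near pH 7.4, K and R contribute +1 each, D and E contribute −1 each, and every other side chain (His included, as stated) is uncharged.
Positive (K, R): Arg3, Lys11, Arg12, Arg17, Arg18 → +5.
Negative (D, E): Asp2 → −1.
Net charge = (+5) + (−1) = +4.

+4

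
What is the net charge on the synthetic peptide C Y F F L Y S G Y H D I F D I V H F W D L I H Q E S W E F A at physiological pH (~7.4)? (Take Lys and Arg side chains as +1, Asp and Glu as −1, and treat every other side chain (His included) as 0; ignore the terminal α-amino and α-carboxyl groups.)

Positive (K, R): none → +0.
Negative (D, E): D11, D14, D20, E25, E28 → −5.
Net charge = (+0) + (−5) = −5.

-5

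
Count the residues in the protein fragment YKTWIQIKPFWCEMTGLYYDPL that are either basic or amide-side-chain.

Basic: H, K, R. Amide-side-chain: N, Q.
Basic residues here: K2, K8 (2).
Amide-side-chain residues here: Q6 (1).
The two groups share no amino acid, so total = 2 + 1 = 3.

3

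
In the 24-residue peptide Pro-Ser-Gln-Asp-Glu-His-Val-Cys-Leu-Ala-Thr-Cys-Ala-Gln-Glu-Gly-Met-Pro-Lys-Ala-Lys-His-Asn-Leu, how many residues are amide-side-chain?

3

Asparagine (N) and glutamine (Q) have uncharged amide side chains.
Matching residues: Gln3, Gln14, Asn23.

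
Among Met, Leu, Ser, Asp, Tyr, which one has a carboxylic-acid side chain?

Only D (aspartate) and E (glutamate) carry a side-chain carboxylic acid.
Of the listed options, only Asp belongs to this group.

Asp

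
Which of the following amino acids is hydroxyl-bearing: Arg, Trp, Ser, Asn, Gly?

Ser

The –OH-bearing residues are Ser, Thr (aliphatic alcohols), and Tyr (phenol).
Of the listed options, only Ser belongs to this group.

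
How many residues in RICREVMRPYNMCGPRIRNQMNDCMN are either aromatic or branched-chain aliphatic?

4

Aromatic: F, W, Y. Branched-chain aliphatic: I, L, V.
Aromatic residues here: Y10 (1).
Branched-chain aliphatic residues here: I2, V6, I17 (3).
The two groups share no amino acid, so total = 1 + 3 = 4.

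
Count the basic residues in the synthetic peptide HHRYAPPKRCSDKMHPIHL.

Lysine (K), arginine (R), and histidine (H) have basic, nitrogen-containing side chains.
Matching residues: H1, H2, R3, K8, R9, K13, H15, H18.

8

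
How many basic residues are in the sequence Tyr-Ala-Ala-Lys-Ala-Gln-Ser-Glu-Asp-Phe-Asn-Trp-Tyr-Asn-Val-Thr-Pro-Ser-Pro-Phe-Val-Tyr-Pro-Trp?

The basic amino acids are Lys (K), Arg (R), and His (H).
Matching residues: Lys4.

1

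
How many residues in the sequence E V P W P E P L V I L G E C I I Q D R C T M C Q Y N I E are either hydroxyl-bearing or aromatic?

Hydroxyl-bearing: S, T, Y. Aromatic: F, W, Y.
Hydroxyl-bearing residues here: T21, Y25 (2).
Aromatic residues here: W4, Y25 (2).
Y is in both groups, so the 1 Y residue must not be double-counted.
Total = 2 + 2 − 1 = 3.

3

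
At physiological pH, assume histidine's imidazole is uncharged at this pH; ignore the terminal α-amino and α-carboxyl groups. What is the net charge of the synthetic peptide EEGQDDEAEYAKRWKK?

-2

Near pH 7.4, K and R contribute +1 each, D and E contribute −1 each, and every other side chain (His included, as stated) is uncharged.
Positive (K, R): K12, R13, K15, K16 → +4.
Negative (D, E): E1, E2, D5, D6, E7, E9 → −6.
Net charge = (+4) + (−6) = −2.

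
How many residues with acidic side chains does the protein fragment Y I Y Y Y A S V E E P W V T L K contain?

Only D (aspartate) and E (glutamate) carry a side-chain carboxylic acid.
Matching residues: E9, E10.

2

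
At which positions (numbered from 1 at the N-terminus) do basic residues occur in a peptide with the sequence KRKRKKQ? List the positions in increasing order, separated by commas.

The basic amino acids are Lys (K), Arg (R), and His (H).
Matching residues: K1, R2, K3, R4, K5, K6.

1, 2, 3, 4, 5, 6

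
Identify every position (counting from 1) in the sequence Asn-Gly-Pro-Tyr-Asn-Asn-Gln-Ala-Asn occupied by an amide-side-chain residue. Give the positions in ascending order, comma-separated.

The amide-side-chain residues are Asn (N) and Gln (Q).
Matching residues: Asn1, Asn5, Asn6, Gln7, Asn9.

1, 5, 6, 7, 9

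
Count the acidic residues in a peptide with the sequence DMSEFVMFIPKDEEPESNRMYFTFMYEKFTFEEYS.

9

The acidic residues are Asp (D) and Glu (E), whose side chains end in a carboxylate group.
Matching residues: D1, E4, D12, E13, E14, E16, E27, E32, E33.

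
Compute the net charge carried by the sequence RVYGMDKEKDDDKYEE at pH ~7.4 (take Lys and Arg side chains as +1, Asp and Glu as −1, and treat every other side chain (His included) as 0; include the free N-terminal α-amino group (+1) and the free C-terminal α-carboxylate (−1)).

Positive (K, R): R1, K7, K9, K13 → +4.
Negative (D, E): D6, E8, D10, D11, D12, E15, E16 → −7.
The N-terminus (+1) and C-terminus (−1) cancel.
Net charge = (+4) + (−7) = −3.

-3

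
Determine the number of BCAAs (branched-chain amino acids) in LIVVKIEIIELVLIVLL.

The BCAAs are Val, Leu, and Ile — aliphatic side chains with a branch point.
Matching residues: L1, I2, V3, V4, I6, I8, I9, L11, V12, L13, I14, V15, L16, L17.

14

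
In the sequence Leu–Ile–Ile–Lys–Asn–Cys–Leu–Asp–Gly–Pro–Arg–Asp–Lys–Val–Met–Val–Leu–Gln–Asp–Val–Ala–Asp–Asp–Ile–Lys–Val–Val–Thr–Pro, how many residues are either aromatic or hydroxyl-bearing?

Aromatic: F, W, Y. Hydroxyl-bearing: S, T, Y.
Aromatic residues here: none (0).
Hydroxyl-bearing residues here: Thr28 (1).
(Y belongs to both groups, but none appear in this sequence.) Total = 0 + 1 = 1.

1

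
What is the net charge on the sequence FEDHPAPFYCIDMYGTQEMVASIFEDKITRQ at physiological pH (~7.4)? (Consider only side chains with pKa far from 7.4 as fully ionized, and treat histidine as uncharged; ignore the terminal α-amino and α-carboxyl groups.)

-4

The side chains ionized at physiological pH are Lys/Arg (+1) and Asp/Glu (−1); with His treated as neutral, nothing else contributes.
Positive (K, R): K27, R30 → +2.
Negative (D, E): E2, D3, D12, E18, E25, D26 → −6.
Net charge = (+2) + (−6) = −4.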